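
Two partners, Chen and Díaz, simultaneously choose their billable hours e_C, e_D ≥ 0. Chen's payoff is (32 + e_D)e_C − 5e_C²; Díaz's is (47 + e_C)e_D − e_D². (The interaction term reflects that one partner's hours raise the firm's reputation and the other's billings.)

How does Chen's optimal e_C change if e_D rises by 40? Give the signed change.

Expanding Chen's payoff: 32e_C + e_De_C − 5e_C².
∂π/∂e_C = 32 + e_D − 10e_C = 0, so e_C = 3.2 + 0.1e_D.
The reaction-function slope is 0.1, so a 40-unit rise in e_D moves e_C by 0.1 × 40 = 4. Chen's best response rises — the actions are strategic complements.

4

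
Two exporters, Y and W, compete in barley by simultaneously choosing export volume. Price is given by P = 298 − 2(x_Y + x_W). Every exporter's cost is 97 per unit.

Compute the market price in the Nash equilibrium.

164

Exporter Y's profit: π = x_Y(298 − 2(x_Y + x_W)) − 97x_Y.
∂π/∂x_Y = 201 − 4x_Y − 2x_W = 0, so x_Y = 50.25 − 0.5x_W.
By symmetry x_W = x_Y; substituting into the reaction function, 1.5x_Y = 50.25 and x_Y = 33.5.
Equilibrium price: P = 298 − 2·67 = 164.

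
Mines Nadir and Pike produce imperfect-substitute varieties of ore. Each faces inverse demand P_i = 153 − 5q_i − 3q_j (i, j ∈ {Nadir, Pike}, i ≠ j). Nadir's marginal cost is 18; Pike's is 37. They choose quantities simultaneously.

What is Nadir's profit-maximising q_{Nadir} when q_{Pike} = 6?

11.7

Mine Nadir's profit: π = q_{Nadir}(153 − 5q_{Nadir} − 3q_{Pike}) − 18q_{Nadir}.
∂π/∂q_{Nadir} = 135 − 10q_{Nadir} − 3q_{Pike} = 0 ⇒ q_{Nadir} = 13.5 − 0.3q_{Pike}.
At q_{Pike} = 6: q_{Nadir} = 13.5 − 0.3·6 = 11.7.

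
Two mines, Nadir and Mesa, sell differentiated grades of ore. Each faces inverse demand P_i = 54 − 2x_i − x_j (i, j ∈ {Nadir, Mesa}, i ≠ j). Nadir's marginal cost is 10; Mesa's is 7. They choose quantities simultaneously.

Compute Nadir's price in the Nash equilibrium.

Mine Nadir's profit: π = x_{Nadir}(54 − 2x_{Nadir} − x_{Mesa}) − 10x_{Nadir}.
∂π/∂x_{Nadir} = 44 − 4x_{Nadir} − x_{Mesa} = 0 ⇒ x_{Nadir} = 11 − 0.25x_{Mesa}.
Similarly x_{Mesa} = 11.75 − 0.25x_{Nadir}.
Solving the two reaction functions simultaneously: (1 − (−0.25)(−0.25))x_{Nadir} = 11 − 0.25·11.75, so 0.9375x_{Nadir} = 8.0625 and x_{Nadir} = 8.6.
Then x_{Mesa} = 11.75 − 0.25·8.6 = 9.6.
P_{Nadir} = 54 − 2·8.6 − 9.6 = 27.2.

27.2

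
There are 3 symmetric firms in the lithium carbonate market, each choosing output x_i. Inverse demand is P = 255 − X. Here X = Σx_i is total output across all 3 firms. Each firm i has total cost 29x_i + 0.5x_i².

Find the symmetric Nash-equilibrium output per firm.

45.2

A representative firm's profit is π_i = x_i(255 − X) − 29x_i − 0.5x_i², with X = x_i + Σ_{j≠i} x_j.
First-order condition: 226 − 3x_i − Σ_{j≠i} x_j = 0.
With identical firms, set every x_j = x: then 226 − 3x − 2x = 0, i.e. x = 226/5 = 45.2.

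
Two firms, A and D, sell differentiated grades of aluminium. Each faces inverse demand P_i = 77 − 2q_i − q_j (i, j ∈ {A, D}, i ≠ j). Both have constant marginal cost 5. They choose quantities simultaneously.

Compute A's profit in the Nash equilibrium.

414.72

Firm A's profit: π = q_A(77 − 2q_A − q_D) − 5q_A.
∂π/∂q_A = 72 − 4q_A − q_D = 0 ⇒ q_A = 18 − 0.25q_D.
Setting q_A = q_D in the reaction function: q_A = 18 − 0.25q_A, so q_A = 18 / 1.25 = 14.4.
P_A = 77 − 2·14.4 − 14.4 = 33.8.
Profit = (33.8 − 5)·14.4 = 414.72.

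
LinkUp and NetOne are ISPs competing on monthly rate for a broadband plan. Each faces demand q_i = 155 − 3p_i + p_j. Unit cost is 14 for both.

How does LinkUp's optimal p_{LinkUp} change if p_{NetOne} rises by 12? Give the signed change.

LinkUp's profit: π = (p_{LinkUp} − 14)(155 − 3p_{LinkUp} + p_{NetOne}).
∂π/∂p_{LinkUp} = 197 − 6p_{LinkUp} + p_{NetOne} = 0 ⇒ p_{LinkUp} = 197/6 + (1/6)p_{NetOne}.
The reaction-function slope is 1/6, so a 12-unit rise in p_{NetOne} moves p_{LinkUp} by 1/6 × 12 = 2. LinkUp's best response rises — the actions are strategic complements.

2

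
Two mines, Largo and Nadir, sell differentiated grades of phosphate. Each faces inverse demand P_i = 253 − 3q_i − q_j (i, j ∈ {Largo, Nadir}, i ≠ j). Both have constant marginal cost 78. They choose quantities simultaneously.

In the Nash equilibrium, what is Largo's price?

Mine Largo's profit: π = q_{Largo}(253 − 3q_{Largo} − q_{Nadir}) − 78q_{Largo}.
∂π/∂q_{Largo} = 175 − 6q_{Largo} − q_{Nadir} = 0 ⇒ q_{Largo} = 175/6 − (1/6)q_{Nadir}.
Setting q_{Largo} = q_{Nadir} in the reaction function: q_{Largo} = 175/6 − (1/6)q_{Largo}, so q_{Largo} = (175/6) / (7/6) = 25.
P_{Largo} = 253 − 3·25 − 25 = 153.

153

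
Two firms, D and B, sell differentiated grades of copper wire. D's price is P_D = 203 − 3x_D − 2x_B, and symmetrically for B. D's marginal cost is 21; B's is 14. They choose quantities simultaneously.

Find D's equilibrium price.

87.9375

Firm D's profit: π = x_D(203 − 3x_D − 2x_B) − 21x_D.
∂π/∂x_D = 182 − 6x_D − 2x_B = 0 ⇒ x_D = 91/3 − (1/3)x_B.
Similarly x_B = 31.5 − (1/3)x_D.
Substituting the second reaction function into the first: x_D = 91/3 − (1/3)(31.5 − (1/3)x_D), which gives (8/9)x_D = 119/6 ⇒ x_D = 22.3125.
Then x_B = 31.5 − (1/3)·22.3125 = 24.0625.
P_D = 203 − 3·22.3125 − 2·24.0625 = 87.9375.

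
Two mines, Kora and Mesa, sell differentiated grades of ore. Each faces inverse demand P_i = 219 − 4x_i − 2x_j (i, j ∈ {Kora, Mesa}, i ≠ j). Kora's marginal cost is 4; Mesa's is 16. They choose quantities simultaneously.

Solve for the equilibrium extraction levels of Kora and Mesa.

21.9, 19.9

Mine Kora's profit: π = x_{Kora}(219 − 4x_{Kora} − 2x_{Mesa}) − 4x_{Kora}.
∂π/∂x_{Kora} = 215 − 8x_{Kora} − 2x_{Mesa} = 0 ⇒ x_{Kora} = 26.875 − 0.25x_{Mesa}.
Similarly x_{Mesa} = 25.375 − 0.25x_{Kora}.
Solving the two reaction functions simultaneously: (1 − (−0.25)(−0.25))x_{Kora} = 26.875 − 0.25·25.375, so 0.9375x_{Kora} = 657/32 and x_{Kora} = 21.9.
Then x_{Mesa} = 25.375 − 0.25·21.9 = 19.9.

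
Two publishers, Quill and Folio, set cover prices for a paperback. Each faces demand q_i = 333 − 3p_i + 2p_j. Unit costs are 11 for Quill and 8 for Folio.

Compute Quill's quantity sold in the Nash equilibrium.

239.8125

Quill's profit: π = (p_{Quill} − 11)(333 − 3p_{Quill} + 2p_{Folio}).
∂π/∂p_{Quill} = 366 − 6p_{Quill} + 2p_{Folio} = 0 ⇒ p_{Quill} = 61 + (1/3)p_{Folio}.
Similarly p_{Folio} = 59.5 + (1/3)p_{Quill}.
Substituting the second reaction function into the first: p_{Quill} = 61 + (1/3)(59.5 + (1/3)p_{Quill}), which gives (8/9)p_{Quill} = 485/6 ⇒ p_{Quill} = 90.9375.
Then p_{Folio} = 59.5 + (1/3)·90.9375 = 89.8125.
q_{Quill} = 333 − 3·90.9375 + 2·89.8125 = 239.8125.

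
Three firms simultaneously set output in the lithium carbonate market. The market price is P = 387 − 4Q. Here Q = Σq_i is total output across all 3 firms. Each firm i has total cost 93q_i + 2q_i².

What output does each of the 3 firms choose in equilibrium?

A representative firm's profit is π_i = q_i(387 − 4Q) − 93q_i − 2q_i², with Q = q_i + Σ_{j≠i} q_j.
First-order condition: 294 − 12q_i − 4Σ_{j≠i} q_j = 0.
With identical firms, set every q_j = q: then 294 − 12q − 8q = 0, i.e. q = 294/20 = 14.7.

14.7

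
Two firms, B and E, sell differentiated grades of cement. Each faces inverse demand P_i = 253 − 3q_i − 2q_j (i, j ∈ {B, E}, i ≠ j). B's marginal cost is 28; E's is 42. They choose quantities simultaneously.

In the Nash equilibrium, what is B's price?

Firm B's profit: π = q_B(253 − 3q_B − 2q_E) − 28q_B.
∂π/∂q_B = 225 − 6q_B − 2q_E = 0 ⇒ q_B = 37.5 − (1/3)q_E.
Similarly q_E = 211/6 − (1/3)q_B.
Plugging q_E into B's best response: q_B = 37.5 − (1/3)(211/6 − (1/3)q_B) ⇒ (8/9)q_B = 232/9, so q_B = 29.
Then q_E = 211/6 − (1/3)·29 = 25.5.
P_B = 253 − 3·29 − 2·25.5 = 115.

115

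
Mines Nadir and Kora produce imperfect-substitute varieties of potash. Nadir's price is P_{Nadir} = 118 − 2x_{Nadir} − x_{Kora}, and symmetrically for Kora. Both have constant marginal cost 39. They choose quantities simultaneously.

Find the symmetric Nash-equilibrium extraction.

Mine Nadir's profit: π = x_{Nadir}(118 − 2x_{Nadir} − x_{Kora}) − 39x_{Nadir}.
∂π/∂x_{Nadir} = 79 − 4x_{Nadir} − x_{Kora} = 0 ⇒ x_{Nadir} = 19.75 − 0.25x_{Kora}.
The game is symmetric, so in equilibrium x_{Kora} = x_{Nadir}: the reaction function gives 1.25x_{Nadir} = 19.75, hence x_{Nadir} = 15.8.

15.8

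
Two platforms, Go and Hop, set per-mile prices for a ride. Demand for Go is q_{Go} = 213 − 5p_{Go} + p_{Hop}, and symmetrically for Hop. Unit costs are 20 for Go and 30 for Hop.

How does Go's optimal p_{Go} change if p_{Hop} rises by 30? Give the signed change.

Go's profit: π = (p_{Go} − 20)(213 − 5p_{Go} + p_{Hop}).
∂π/∂p_{Go} = 313 − 10p_{Go} + p_{Hop} = 0 ⇒ p_{Go} = 31.3 + 0.1p_{Hop}.
The reaction-function slope is 0.1, so a 30-unit rise in p_{Hop} moves p_{Go} by 0.1 × 30 = 3. Go's best response rises — the actions are strategic complements.

3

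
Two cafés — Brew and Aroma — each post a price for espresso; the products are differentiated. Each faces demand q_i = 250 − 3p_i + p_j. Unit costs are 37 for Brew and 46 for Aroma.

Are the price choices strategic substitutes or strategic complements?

strategic complements

Brew's profit: π = (p_{Brew} − 37)(250 − 3p_{Brew} + p_{Aroma}).
∂π/∂p_{Brew} = 361 − 6p_{Brew} + p_{Aroma} = 0 ⇒ p_{Brew} = 361/6 + (1/6)p_{Aroma}.
The best-response slope dp_{Brew}/dp_{Aroma} = 1/6 > 0: the reaction function is upward-sloping, so the choices are strategic complements.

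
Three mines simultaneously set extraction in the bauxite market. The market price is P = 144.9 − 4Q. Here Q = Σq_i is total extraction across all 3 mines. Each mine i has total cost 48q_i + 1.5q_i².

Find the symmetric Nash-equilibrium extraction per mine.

5.1

A representative mine's profit is π_i = q_i(144.9 − 4Q) − 48q_i − 1.5q_i², with Q = q_i + Σ_{j≠i} q_j.
First-order condition: 96.9 − 11q_i − 4Σ_{j≠i} q_j = 0.
Imposing symmetry (q_j = q for all j) turns Σ_{j≠i} q_j into 2q, so 96.9 = 19q and q = 5.1.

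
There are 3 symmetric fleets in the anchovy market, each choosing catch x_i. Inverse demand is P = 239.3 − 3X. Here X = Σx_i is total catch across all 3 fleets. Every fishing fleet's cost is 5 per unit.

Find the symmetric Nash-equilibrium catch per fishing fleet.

19.525

A representative fishing fleet's profit is π_i = x_i(239.3 − 3X) − 5x_i, with X = x_i + Σ_{j≠i} x_j.
First-order condition: 234.3 − 6x_i − 3Σ_{j≠i} x_j = 0.
Imposing symmetry (x_j = x for all j) turns Σ_{j≠i} x_j into 2x, so 234.3 = 12x and x = 19.525.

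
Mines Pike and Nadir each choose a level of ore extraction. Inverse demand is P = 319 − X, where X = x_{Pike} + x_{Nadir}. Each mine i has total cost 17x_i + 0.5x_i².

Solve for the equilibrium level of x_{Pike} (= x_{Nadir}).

75.5

Mine Pike's profit: π = x_{Pike}(319 − (x_{Pike} + x_{Nadir})) − 17x_{Pike} − 0.5x_{Pike}².
∂π/∂x_{Pike} = 302 − 3x_{Pike} − x_{Nadir} = 0, so x_{Pike} = 302/3 − (1/3)x_{Nadir}.
Setting x_{Pike} = x_{Nadir} in the reaction function: x_{Pike} = 302/3 − (1/3)x_{Pike}, so x_{Pike} = (302/3) / (4/3) = 75.5.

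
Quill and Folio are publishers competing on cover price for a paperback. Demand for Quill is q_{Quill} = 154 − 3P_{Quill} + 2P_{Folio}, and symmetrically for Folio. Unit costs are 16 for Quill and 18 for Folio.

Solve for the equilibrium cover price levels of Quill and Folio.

50.875, 51.625

Quill's profit: π = (P_{Quill} − 16)(154 − 3P_{Quill} + 2P_{Folio}).
∂π/∂P_{Quill} = 202 − 6P_{Quill} + 2P_{Folio} = 0 ⇒ P_{Quill} = 101/3 + (1/3)P_{Folio}.
Similarly P_{Folio} = 104/3 + (1/3)P_{Quill}.
Solving the two reaction functions simultaneously: (1 − (1/3)(1/3))P_{Quill} = 101/3 + (1/3)·(104/3), so (8/9)P_{Quill} = 407/9 and P_{Quill} = 50.875.
Then P_{Folio} = 104/3 + (1/3)·50.875 = 51.625.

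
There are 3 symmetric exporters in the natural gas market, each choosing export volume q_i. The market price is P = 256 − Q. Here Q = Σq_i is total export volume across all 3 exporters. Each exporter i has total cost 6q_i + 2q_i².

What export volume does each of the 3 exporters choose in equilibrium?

A representative exporter's profit is π_i = q_i(256 − Q) − 6q_i − 2q_i², with Q = q_i + Σ_{j≠i} q_j.
First-order condition: 250 − 6q_i − Σ_{j≠i} q_j = 0.
In a symmetric equilibrium every exporter chooses the same q, so Σ_{j≠i} q_j = 2q. The condition becomes 250 − 8q = 0, giving q = 250/8 = 31.25.

31.25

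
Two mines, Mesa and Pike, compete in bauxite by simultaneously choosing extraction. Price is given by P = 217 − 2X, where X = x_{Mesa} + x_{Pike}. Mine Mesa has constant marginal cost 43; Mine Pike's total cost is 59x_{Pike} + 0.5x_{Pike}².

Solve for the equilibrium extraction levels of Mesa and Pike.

34.625, 17.75

Mine Mesa's profit: π = x_{Mesa}(217 − 2(x_{Mesa} + x_{Pike})) − 43x_{Mesa}.
∂π/∂x_{Mesa} = 174 − 4x_{Mesa} − 2x_{Pike} = 0, so x_{Mesa} = 43.5 − 0.5x_{Pike}.
For Pike: ∂π/∂x_{Pike} = 158 − 5x_{Pike} − 2x_{Mesa} = 0 ⇒ x_{Pike} = 31.6 − 0.4x_{Mesa}.
Solving the two reaction functions simultaneously: (1 − (−0.5)(−0.4))x_{Mesa} = 43.5 − 0.5·31.6, so 0.8x_{Mesa} = 27.7 and x_{Mesa} = 34.625.
Then x_{Pike} = 31.6 − 0.4·34.625 = 17.75.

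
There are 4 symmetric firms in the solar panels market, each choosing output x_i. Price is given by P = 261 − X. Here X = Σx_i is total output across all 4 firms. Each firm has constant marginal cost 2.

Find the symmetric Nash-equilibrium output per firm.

51.8

A representative firm's profit is π_i = x_i(261 − X) − 2x_i, with X = x_i + Σ_{j≠i} x_j.
First-order condition: 259 − 2x_i − Σ_{j≠i} x_j = 0.
In a symmetric equilibrium every firm chooses the same x, so Σ_{j≠i} x_j = 3x. The condition becomes 259 − 5x = 0, giving x = 259/5 = 51.8.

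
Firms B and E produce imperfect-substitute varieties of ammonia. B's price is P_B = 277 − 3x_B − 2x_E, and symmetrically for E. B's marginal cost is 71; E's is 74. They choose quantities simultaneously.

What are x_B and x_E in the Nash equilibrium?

25.9375, 25.1875

Firm B's profit: π = x_B(277 − 3x_B − 2x_E) − 71x_B.
∂π/∂x_B = 206 − 6x_B − 2x_E = 0 ⇒ x_B = 103/3 − (1/3)x_E.
Similarly x_E = 203/6 − (1/3)x_B.
Substituting the second reaction function into the first: x_B = 103/3 − (1/3)(203/6 − (1/3)x_B), which gives (8/9)x_B = 415/18 ⇒ x_B = 25.9375.
Then x_E = 203/6 − (1/3)·25.9375 = 25.1875.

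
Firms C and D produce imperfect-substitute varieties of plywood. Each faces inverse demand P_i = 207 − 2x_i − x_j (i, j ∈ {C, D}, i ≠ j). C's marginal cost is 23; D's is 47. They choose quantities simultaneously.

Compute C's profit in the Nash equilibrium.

Firm C's profit: π = x_C(207 − 2x_C − x_D) − 23x_C.
∂π/∂x_C = 184 − 4x_C − x_D = 0 ⇒ x_C = 46 − 0.25x_D.
Similarly x_D = 40 − 0.25x_C.
Plugging x_D into C's best response: x_C = 46 − 0.25(40 − 0.25x_C) ⇒ 0.9375x_C = 36, so x_C = 38.4.
Then x_D = 40 − 0.25·38.4 = 30.4.
P_C = 207 − 2·38.4 − 30.4 = 99.8.
Profit = (99.8 − 23)·38.4 = 2949.12.

2949.12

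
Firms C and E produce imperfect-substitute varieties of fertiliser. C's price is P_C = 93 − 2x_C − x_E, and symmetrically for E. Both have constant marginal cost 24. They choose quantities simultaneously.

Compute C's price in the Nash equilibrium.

51.6

Firm C's profit: π = x_C(93 − 2x_C − x_E) − 24x_C.
∂π/∂x_C = 69 − 4x_C − x_E = 0 ⇒ x_C = 17.25 − 0.25x_E.
Setting x_C = x_E in the reaction function: x_C = 17.25 − 0.25x_C, so x_C = 17.25 / 1.25 = 13.8.
P_C = 93 − 2·13.8 − 13.8 = 51.6.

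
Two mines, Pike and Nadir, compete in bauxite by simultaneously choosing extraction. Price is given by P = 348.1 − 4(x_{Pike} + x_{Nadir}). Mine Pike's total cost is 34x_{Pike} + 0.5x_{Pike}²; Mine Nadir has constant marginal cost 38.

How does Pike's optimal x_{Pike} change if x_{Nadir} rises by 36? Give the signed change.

Mine Pike's profit: π = x_{Pike}(348.1 − 4(x_{Pike} + x_{Nadir})) − 34x_{Pike} − 0.5x_{Pike}².
∂π/∂x_{Pike} = 314.1 − 9x_{Pike} − 4x_{Nadir} = 0, so x_{Pike} = 34.9 − (4/9)x_{Nadir}.
The reaction-function slope is −4/9, so a 36-unit rise in x_{Nadir} moves x_{Pike} by −4/9 × 36 = −16. Pike's best response falls — the actions are strategic substitutes.

-16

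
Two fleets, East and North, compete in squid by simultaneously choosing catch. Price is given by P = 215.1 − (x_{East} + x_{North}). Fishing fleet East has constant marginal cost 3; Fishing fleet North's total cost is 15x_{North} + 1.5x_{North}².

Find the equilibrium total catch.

Fishing fleet East's profit: π = x_{East}(215.1 − (x_{East} + x_{North})) − 3x_{East}.
∂π/∂x_{East} = 212.1 − 2x_{East} − x_{North} = 0, so x_{East} = 106.05 − 0.5x_{North}.
For North: ∂π/∂x_{North} = 200.1 − 5x_{North} − x_{East} = 0 ⇒ x_{North} = 40.02 − 0.2x_{East}.
Plugging x_{North} into East's best response: x_{East} = 106.05 − 0.5(40.02 − 0.2x_{East}) ⇒ 0.9x_{East} = 86.04, so x_{East} = 95.6.
Then x_{North} = 40.02 − 0.2·95.6 = 20.9.
Total catch: 95.6 + 20.9 = 116.5.

116.5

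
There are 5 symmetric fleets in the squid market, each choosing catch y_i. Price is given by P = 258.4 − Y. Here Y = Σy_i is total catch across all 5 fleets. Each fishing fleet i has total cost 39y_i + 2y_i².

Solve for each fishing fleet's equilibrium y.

A representative fishing fleet's profit is π_i = y_i(258.4 − Y) − 39y_i − 2y_i², with Y = y_i + Σ_{j≠i} y_j.
First-order condition: 219.4 − 6y_i − Σ_{j≠i} y_j = 0.
With identical fishing fleets, set every y_j = y: then 219.4 − 6y − 4y = 0, i.e. y = 219.4/10 = 21.94.

21.94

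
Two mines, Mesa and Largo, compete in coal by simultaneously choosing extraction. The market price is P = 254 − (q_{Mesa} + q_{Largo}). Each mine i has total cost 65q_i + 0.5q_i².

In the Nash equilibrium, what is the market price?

Mine Mesa's profit: π = q_{Mesa}(254 − (q_{Mesa} + q_{Largo})) − 65q_{Mesa} − 0.5q_{Mesa}².
∂π/∂q_{Mesa} = 189 − 3q_{Mesa} − q_{Largo} = 0, so q_{Mesa} = 63 − (1/3)q_{Largo}.
The game is symmetric, so in equilibrium q_{Largo} = q_{Mesa}: the reaction function gives (4/3)q_{Mesa} = 63, hence q_{Mesa} = 47.25.
Equilibrium price: P = 254 − 94.5 = 159.5.

159.5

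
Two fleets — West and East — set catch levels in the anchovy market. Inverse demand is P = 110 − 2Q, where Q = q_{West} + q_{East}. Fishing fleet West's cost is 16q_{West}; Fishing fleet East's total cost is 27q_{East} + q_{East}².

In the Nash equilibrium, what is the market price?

55.8

Fishing fleet West's profit: π = q_{West}(110 − 2(q_{West} + q_{East})) − 16q_{West}.
∂π/∂q_{West} = 94 − 4q_{West} − 2q_{East} = 0, so q_{West} = 23.5 − 0.5q_{East}.
For East: ∂π/∂q_{East} = 83 − 6q_{East} − 2q_{West} = 0 ⇒ q_{East} = 83/6 − (1/3)q_{West}.
Substituting the second reaction function into the first: q_{West} = 23.5 − 0.5(83/6 − (1/3)q_{West}), which gives (5/6)q_{West} = 199/12 ⇒ q_{West} = 19.9.
Then q_{East} = 83/6 − (1/3)·19.9 = 7.2.
Equilibrium price: P = 110 − 2·27.1 = 55.8.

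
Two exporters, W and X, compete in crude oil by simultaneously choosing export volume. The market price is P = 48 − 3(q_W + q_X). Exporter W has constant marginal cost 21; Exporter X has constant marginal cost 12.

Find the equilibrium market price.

27

Exporter W's profit: π = q_W(48 − 3(q_W + q_X)) − 21q_W.
∂π/∂q_W = 27 − 6q_W − 3q_X = 0, so q_W = 4.5 − 0.5q_X.
By the same steps for X: q_X = 6 − 0.5q_W.
Solving the two reaction functions simultaneously: (1 − (−0.5)(−0.5))q_W = 4.5 − 0.5·6, so 0.75q_W = 1.5 and q_W = 2.
Then q_X = 6 − 0.5·2 = 5.
Equilibrium price: P = 48 − 3·7 = 27.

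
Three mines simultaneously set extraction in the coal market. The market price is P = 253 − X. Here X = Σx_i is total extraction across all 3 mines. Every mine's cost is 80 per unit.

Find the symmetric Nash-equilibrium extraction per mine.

A representative mine's profit is π_i = x_i(253 − X) − 80x_i, with X = x_i + Σ_{j≠i} x_j.
First-order condition: 173 − 2x_i − Σ_{j≠i} x_j = 0.
With identical mines, set every x_j = x: then 173 − 2x − 2x = 0, i.e. x = 173/4 = 43.25.

43.25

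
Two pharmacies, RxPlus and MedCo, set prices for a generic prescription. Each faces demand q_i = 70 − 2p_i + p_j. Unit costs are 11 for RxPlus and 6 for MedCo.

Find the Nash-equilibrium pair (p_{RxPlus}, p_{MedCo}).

30, 28

RxPlus's profit: π = (p_{RxPlus} − 11)(70 − 2p_{RxPlus} + p_{MedCo}).
∂π/∂p_{RxPlus} = 92 − 4p_{RxPlus} + p_{MedCo} = 0 ⇒ p_{RxPlus} = 23 + 0.25p_{MedCo}.
Similarly p_{MedCo} = 20.5 + 0.25p_{RxPlus}.
Plugging p_{MedCo} into RxPlus's best response: p_{RxPlus} = 23 + 0.25(20.5 + 0.25p_{RxPlus}) ⇒ 0.9375p_{RxPlus} = 28.125, so p_{RxPlus} = 30.
Then p_{MedCo} = 20.5 + 0.25·30 = 28.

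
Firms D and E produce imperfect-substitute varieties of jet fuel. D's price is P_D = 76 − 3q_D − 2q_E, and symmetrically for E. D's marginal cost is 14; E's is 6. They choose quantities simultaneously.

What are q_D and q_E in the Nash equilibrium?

7.25, 9.25

Firm D's profit: π = q_D(76 − 3q_D − 2q_E) − 14q_D.
∂π/∂q_D = 62 − 6q_D − 2q_E = 0 ⇒ q_D = 31/3 − (1/3)q_E.
Similarly q_E = 35/3 − (1/3)q_D.
Plugging q_E into D's best response: q_D = 31/3 − (1/3)(35/3 − (1/3)q_D) ⇒ (8/9)q_D = 58/9, so q_D = 7.25.
Then q_E = 35/3 − (1/3)·7.25 = 9.25.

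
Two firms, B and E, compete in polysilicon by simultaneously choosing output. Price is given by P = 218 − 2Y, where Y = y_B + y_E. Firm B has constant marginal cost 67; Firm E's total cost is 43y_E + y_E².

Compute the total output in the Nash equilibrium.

Firm B's profit: π = y_B(218 − 2(y_B + y_E)) − 67y_B.
∂π/∂y_B = 151 − 4y_B − 2y_E = 0, so y_B = 37.75 − 0.5y_E.
For E: ∂π/∂y_E = 175 − 6y_E − 2y_B = 0 ⇒ y_E = 175/6 − (1/3)y_B.
Substituting the second reaction function into the first: y_B = 37.75 − 0.5(175/6 − (1/3)y_B), which gives (5/6)y_B = 139/6 ⇒ y_B = 27.8.
Then y_E = 175/6 − (1/3)·27.8 = 19.9.
Total output: 27.8 + 19.9 = 47.7.

47.7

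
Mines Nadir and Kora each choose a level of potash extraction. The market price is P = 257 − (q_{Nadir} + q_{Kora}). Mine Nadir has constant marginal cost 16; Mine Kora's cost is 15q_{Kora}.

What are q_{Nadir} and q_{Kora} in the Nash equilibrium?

Mine Nadir's profit: π = q_{Nadir}(257 − (q_{Nadir} + q_{Kora})) − 16q_{Nadir}.
∂π/∂q_{Nadir} = 241 − 2q_{Nadir} − q_{Kora} = 0, so q_{Nadir} = 120.5 − 0.5q_{Kora}.
By the same steps for Kora: q_{Kora} = 121 − 0.5q_{Nadir}.
Plugging q_{Kora} into Nadir's best response: q_{Nadir} = 120.5 − 0.5(121 − 0.5q_{Nadir}) ⇒ 0.75q_{Nadir} = 60, so q_{Nadir} = 80.
Then q_{Kora} = 121 − 0.5·80 = 81.

80, 81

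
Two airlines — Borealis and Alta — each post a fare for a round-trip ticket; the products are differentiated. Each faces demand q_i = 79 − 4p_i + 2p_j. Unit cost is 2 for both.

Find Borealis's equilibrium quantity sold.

Borealis's profit: π = (p_{Borealis} − 2)(79 − 4p_{Borealis} + 2p_{Alta}).
∂π/∂p_{Borealis} = 87 − 8p_{Borealis} + 2p_{Alta} = 0 ⇒ p_{Borealis} = 10.875 + 0.25p_{Alta}.
Setting p_{Borealis} = p_{Alta} in the reaction function: p_{Borealis} = 10.875 + 0.25p_{Borealis}, so p_{Borealis} = 10.875 / 0.75 = 14.5.
q_{Borealis} = 79 − 4·14.5 + 2·14.5 = 50.

50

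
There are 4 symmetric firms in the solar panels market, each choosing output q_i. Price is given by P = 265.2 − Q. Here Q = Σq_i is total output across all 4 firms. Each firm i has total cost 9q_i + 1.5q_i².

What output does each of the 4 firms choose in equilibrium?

32.025

A representative firm's profit is π_i = q_i(265.2 − Q) − 9q_i − 1.5q_i², with Q = q_i + Σ_{j≠i} q_j.
First-order condition: 256.2 − 5q_i − Σ_{j≠i} q_j = 0.
With identical firms, set every q_j = q: then 256.2 − 5q − 3q = 0, i.e. q = 256.2/8 = 32.025.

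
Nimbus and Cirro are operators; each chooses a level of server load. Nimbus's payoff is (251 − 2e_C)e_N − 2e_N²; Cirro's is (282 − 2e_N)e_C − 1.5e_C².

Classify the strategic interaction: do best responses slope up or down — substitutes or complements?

Expanding Nimbus's payoff: 251e_N − 2e_Ce_N − 2e_N².
∂π/∂e_N = 251 − 2e_C − 4e_N = 0, so e_N = 62.75 − 0.5e_C.
The best-response slope de_N/de_C = −0.5 < 0: the reaction function is downward-sloping, so the choices are strategic substitutes.

strategic substitutes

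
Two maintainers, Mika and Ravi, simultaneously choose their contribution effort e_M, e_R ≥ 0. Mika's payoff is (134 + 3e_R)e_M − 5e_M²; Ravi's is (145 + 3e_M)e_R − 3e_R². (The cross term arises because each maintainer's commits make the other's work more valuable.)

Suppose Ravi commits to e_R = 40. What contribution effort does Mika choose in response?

25.4

Expanding Mika's payoff: 134e_M + 3e_Re_M − 5e_M².
∂π/∂e_M = 134 + 3e_R − 10e_M = 0, so e_M = 13.4 + 0.3e_R.
At e_R = 40: e_M = 13.4 + 0.3·40 = 25.4.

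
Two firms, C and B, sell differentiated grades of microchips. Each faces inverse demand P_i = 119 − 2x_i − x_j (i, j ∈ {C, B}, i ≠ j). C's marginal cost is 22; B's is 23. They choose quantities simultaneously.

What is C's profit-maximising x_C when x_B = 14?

20.75

Firm C's profit: π = x_C(119 − 2x_C − x_B) − 22x_C.
∂π/∂x_C = 97 − 4x_C − x_B = 0 ⇒ x_C = 24.25 − 0.25x_B.
At x_B = 14: x_C = 24.25 − 0.25·14 = 20.75.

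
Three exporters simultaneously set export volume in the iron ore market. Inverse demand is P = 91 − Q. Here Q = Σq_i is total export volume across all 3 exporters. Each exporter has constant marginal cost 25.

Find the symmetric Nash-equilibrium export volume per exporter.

16.5

A representative exporter's profit is π_i = q_i(91 − Q) − 25q_i, with Q = q_i + Σ_{j≠i} q_j.
First-order condition: 66 − 2q_i − Σ_{j≠i} q_j = 0.
With identical exporters, set every q_j = q: then 66 − 2q − 2q = 0, i.e. q = 66/4 = 16.5.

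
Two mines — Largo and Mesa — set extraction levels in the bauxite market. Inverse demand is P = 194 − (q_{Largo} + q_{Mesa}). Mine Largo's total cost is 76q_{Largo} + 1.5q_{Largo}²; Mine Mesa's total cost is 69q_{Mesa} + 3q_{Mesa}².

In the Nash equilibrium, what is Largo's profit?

Mine Largo's profit: π = q_{Largo}(194 − (q_{Largo} + q_{Mesa})) − 76q_{Largo} − 1.5q_{Largo}².
∂π/∂q_{Largo} = 118 − 5q_{Largo} − q_{Mesa} = 0, so q_{Largo} = 23.6 − 0.2q_{Mesa}.
For Mesa: ∂π/∂q_{Mesa} = 125 − 8q_{Mesa} − q_{Largo} = 0 ⇒ q_{Mesa} = 15.625 − 0.125q_{Largo}.
Solving the two reaction functions simultaneously: (1 − (−0.2)(−0.125))q_{Largo} = 23.6 − 0.2·15.625, so 0.975q_{Largo} = 20.475 and q_{Largo} = 21.
Then q_{Mesa} = 15.625 − 0.125·21 = 13.
Price P = 194 − 34 = 160.
Largo's profit: (160 − 76)·21 − 1.5(21)² = 1102.5.

1102.5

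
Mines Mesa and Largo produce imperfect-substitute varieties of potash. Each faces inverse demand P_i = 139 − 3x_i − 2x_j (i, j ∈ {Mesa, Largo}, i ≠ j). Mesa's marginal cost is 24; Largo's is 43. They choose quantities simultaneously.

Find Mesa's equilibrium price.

Mine Mesa's profit: π = x_{Mesa}(139 − 3x_{Mesa} − 2x_{Largo}) − 24x_{Mesa}.
∂π/∂x_{Mesa} = 115 − 6x_{Mesa} − 2x_{Largo} = 0 ⇒ x_{Mesa} = 115/6 − (1/3)x_{Largo}.
Similarly x_{Largo} = 16 − (1/3)x_{Mesa}.
Solving the two reaction functions simultaneously: (1 − (−1/3)(−1/3))x_{Mesa} = 115/6 − (1/3)·16, so (8/9)x_{Mesa} = 83/6 and x_{Mesa} = 15.5625.
Then x_{Largo} = 16 − (1/3)·15.5625 = 10.8125.
P_{Mesa} = 139 − 3·15.5625 − 2·10.8125 = 70.6875.

70.6875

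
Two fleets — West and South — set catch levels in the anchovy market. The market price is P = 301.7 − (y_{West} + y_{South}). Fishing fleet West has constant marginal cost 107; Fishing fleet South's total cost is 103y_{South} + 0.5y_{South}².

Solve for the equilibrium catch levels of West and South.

Fishing fleet West's profit: π = y_{West}(301.7 − (y_{West} + y_{South})) − 107y_{West}.
∂π/∂y_{West} = 194.7 − 2y_{West} − y_{South} = 0, so y_{West} = 97.35 − 0.5y_{South}.
For South: ∂π/∂y_{South} = 198.7 − 3y_{South} − y_{West} = 0 ⇒ y_{South} = 1987/30 − (1/3)y_{West}.
Substituting the second reaction function into the first: y_{West} = 97.35 − 0.5(1987/30 − (1/3)y_{West}), which gives (5/6)y_{West} = 1927/30 ⇒ y_{West} = 77.08.
Then y_{South} = 1987/30 − (1/3)·77.08 = 40.54.

77.08, 40.54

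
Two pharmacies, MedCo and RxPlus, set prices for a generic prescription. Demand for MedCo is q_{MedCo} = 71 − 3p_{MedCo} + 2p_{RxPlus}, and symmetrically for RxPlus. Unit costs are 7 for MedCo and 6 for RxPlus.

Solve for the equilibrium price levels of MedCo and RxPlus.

22.8125, 22.4375

MedCo's profit: π = (p_{MedCo} − 7)(71 − 3p_{MedCo} + 2p_{RxPlus}).
∂π/∂p_{MedCo} = 92 − 6p_{MedCo} + 2p_{RxPlus} = 0 ⇒ p_{MedCo} = 46/3 + (1/3)p_{RxPlus}.
Similarly p_{RxPlus} = 89/6 + (1/3)p_{MedCo}.
Substituting the second reaction function into the first: p_{MedCo} = 46/3 + (1/3)(89/6 + (1/3)p_{MedCo}), which gives (8/9)p_{MedCo} = 365/18 ⇒ p_{MedCo} = 22.8125.
Then p_{RxPlus} = 89/6 + (1/3)·22.8125 = 22.4375.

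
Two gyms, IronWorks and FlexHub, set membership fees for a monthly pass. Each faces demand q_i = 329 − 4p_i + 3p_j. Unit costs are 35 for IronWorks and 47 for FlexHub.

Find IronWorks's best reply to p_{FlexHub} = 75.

86.75

IronWorks's profit: π = (p_{IronWorks} − 35)(329 − 4p_{IronWorks} + 3p_{FlexHub}).
∂π/∂p_{IronWorks} = 469 − 8p_{IronWorks} + 3p_{FlexHub} = 0 ⇒ p_{IronWorks} = 58.625 + 0.375p_{FlexHub}.
At p_{FlexHub} = 75: p_{IronWorks} = 58.625 + 0.375·75 = 86.75.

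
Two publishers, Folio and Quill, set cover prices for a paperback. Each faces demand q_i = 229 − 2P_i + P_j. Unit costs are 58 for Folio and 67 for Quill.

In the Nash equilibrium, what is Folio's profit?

Folio's profit: π = (P_{Folio} − 58)(229 − 2P_{Folio} + P_{Quill}).
∂π/∂P_{Folio} = 345 − 4P_{Folio} + P_{Quill} = 0 ⇒ P_{Folio} = 86.25 + 0.25P_{Quill}.
Similarly P_{Quill} = 90.75 + 0.25P_{Folio}.
Plugging P_{Quill} into Folio's best response: P_{Folio} = 86.25 + 0.25(90.75 + 0.25P_{Folio}) ⇒ 0.9375P_{Folio} = 108.9375, so P_{Folio} = 116.2.
Then P_{Quill} = 90.75 + 0.25·116.2 = 119.8.
q_{Folio} = 229 − 2·116.2 + 119.8 = 116.4.
Profit = (116.2 − 58)·116.4 = 6774.48.

6774.48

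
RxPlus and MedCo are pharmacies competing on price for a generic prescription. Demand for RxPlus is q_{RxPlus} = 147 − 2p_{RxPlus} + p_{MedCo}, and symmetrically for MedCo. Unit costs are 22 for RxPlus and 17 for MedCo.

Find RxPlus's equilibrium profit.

RxPlus's profit: π = (p_{RxPlus} − 22)(147 − 2p_{RxPlus} + p_{MedCo}).
∂π/∂p_{RxPlus} = 191 − 4p_{RxPlus} + p_{MedCo} = 0 ⇒ p_{RxPlus} = 47.75 + 0.25p_{MedCo}.
Similarly p_{MedCo} = 45.25 + 0.25p_{RxPlus}.
Plugging p_{MedCo} into RxPlus's best response: p_{RxPlus} = 47.75 + 0.25(45.25 + 0.25p_{RxPlus}) ⇒ 0.9375p_{RxPlus} = 59.0625, so p_{RxPlus} = 63.
Then p_{MedCo} = 45.25 + 0.25·63 = 61.
q_{RxPlus} = 147 − 2·63 + 61 = 82.
Profit = (63 − 22)·82 = 3362.

3362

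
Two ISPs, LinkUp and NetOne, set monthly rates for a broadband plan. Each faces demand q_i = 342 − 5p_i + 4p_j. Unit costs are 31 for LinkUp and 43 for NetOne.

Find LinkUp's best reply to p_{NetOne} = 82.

LinkUp's profit: π = (p_{LinkUp} − 31)(342 − 5p_{LinkUp} + 4p_{NetOne}).
∂π/∂p_{LinkUp} = 497 − 10p_{LinkUp} + 4p_{NetOne} = 0 ⇒ p_{LinkUp} = 49.7 + 0.4p_{NetOne}.
At p_{NetOne} = 82: p_{LinkUp} = 49.7 + 0.4·82 = 82.5.

82.5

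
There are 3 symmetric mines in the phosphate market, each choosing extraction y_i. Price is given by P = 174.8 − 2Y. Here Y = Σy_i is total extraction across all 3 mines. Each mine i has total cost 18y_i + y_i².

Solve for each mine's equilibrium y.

15.68

A representative mine's profit is π_i = y_i(174.8 − 2Y) − 18y_i − y_i², with Y = y_i + Σ_{j≠i} y_j.
First-order condition: 156.8 − 6y_i − 2Σ_{j≠i} y_j = 0.
Imposing symmetry (y_j = y for all j) turns Σ_{j≠i} y_j into 2y, so 156.8 = 10y and y = 15.68.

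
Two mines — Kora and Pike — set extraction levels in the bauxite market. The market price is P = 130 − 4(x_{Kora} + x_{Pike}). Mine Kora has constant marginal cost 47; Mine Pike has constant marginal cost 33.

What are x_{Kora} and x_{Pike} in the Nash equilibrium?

Mine Kora's profit: π = x_{Kora}(130 − 4(x_{Kora} + x_{Pike})) − 47x_{Kora}.
∂π/∂x_{Kora} = 83 − 8x_{Kora} − 4x_{Pike} = 0, so x_{Kora} = 10.375 − 0.5x_{Pike}.
By the same steps for Pike: x_{Pike} = 12.125 − 0.5x_{Kora}.
Plugging x_{Pike} into Kora's best response: x_{Kora} = 10.375 − 0.5(12.125 − 0.5x_{Kora}) ⇒ 0.75x_{Kora} = 4.3125, so x_{Kora} = 5.75.
Then x_{Pike} = 12.125 − 0.5·5.75 = 9.25.

5.75, 9.25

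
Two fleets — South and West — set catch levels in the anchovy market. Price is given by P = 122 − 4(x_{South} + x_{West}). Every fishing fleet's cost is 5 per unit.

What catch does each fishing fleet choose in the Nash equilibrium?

Fishing fleet South's profit: π = x_{South}(122 − 4(x_{South} + x_{West})) − 5x_{South}.
∂π/∂x_{South} = 117 − 8x_{South} − 4x_{West} = 0, so x_{South} = 14.625 − 0.5x_{West}.
By symmetry x_{West} = x_{South}; substituting into the reaction function, 1.5x_{South} = 14.625 and x_{South} = 9.75.

9.75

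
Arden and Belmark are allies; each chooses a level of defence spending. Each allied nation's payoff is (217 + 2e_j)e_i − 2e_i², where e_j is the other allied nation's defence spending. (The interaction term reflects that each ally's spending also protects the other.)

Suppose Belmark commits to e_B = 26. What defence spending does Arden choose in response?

Arden's payoff is (217 + 2e_B)e_A − 2e_A².
∂π/∂e_A = 217 + 2e_B − 4e_A = 0, so e_A = 54.25 + 0.5e_B.
At e_B = 26: e_A = 54.25 + 0.5·26 = 67.25.

67.25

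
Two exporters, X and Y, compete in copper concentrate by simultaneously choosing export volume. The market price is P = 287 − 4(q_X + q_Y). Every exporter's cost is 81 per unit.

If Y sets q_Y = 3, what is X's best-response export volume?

24.25

Exporter X's profit: π = q_X(287 − 4(q_X + q_Y)) − 81q_X.
∂π/∂q_X = 206 − 8q_X − 4q_Y = 0, so q_X = 25.75 − 0.5q_Y.
At q_Y = 3: q_X = 25.75 − 0.5·3 = 24.25.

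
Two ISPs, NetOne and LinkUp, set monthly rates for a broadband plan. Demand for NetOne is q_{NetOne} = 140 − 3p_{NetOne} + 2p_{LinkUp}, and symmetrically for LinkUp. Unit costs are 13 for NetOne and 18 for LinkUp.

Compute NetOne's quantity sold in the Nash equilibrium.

98.0625

NetOne's profit: π = (p_{NetOne} − 13)(140 − 3p_{NetOne} + 2p_{LinkUp}).
∂π/∂p_{NetOne} = 179 − 6p_{NetOne} + 2p_{LinkUp} = 0 ⇒ p_{NetOne} = 179/6 + (1/3)p_{LinkUp}.
Similarly p_{LinkUp} = 97/3 + (1/3)p_{NetOne}.
Plugging p_{LinkUp} into NetOne's best response: p_{NetOne} = 179/6 + (1/3)(97/3 + (1/3)p_{NetOne}) ⇒ (8/9)p_{NetOne} = 731/18, so p_{NetOne} = 45.6875.
Then p_{LinkUp} = 97/3 + (1/3)·45.6875 = 47.5625.
q_{NetOne} = 140 − 3·45.6875 + 2·47.5625 = 98.0625.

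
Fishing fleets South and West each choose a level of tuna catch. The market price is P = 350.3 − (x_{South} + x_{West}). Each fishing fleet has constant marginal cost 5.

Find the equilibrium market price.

120.1

Fishing fleet South's profit: π = x_{South}(350.3 − (x_{South} + x_{West})) − 5x_{South}.
∂π/∂x_{South} = 345.3 − 2x_{South} − x_{West} = 0, so x_{South} = 172.65 − 0.5x_{West}.
The game is symmetric, so in equilibrium x_{West} = x_{South}: the reaction function gives 1.5x_{South} = 172.65, hence x_{South} = 115.1.
Equilibrium price: P = 350.3 − 230.2 = 120.1.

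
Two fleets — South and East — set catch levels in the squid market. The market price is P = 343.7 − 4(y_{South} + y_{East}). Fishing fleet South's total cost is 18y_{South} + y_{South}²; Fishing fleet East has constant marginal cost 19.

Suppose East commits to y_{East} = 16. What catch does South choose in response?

Fishing fleet South's profit: π = y_{South}(343.7 − 4(y_{South} + y_{East})) − 18y_{South} − y_{South}².
∂π/∂y_{South} = 325.7 − 10y_{South} − 4y_{East} = 0, so y_{South} = 32.57 − 0.4y_{East}.
At y_{East} = 16: y_{South} = 32.57 − 0.4·16 = 26.17.

26.17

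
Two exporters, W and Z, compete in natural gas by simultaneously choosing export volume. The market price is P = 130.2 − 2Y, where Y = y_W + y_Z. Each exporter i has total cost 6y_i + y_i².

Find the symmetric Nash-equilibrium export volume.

15.525

Exporter W's profit: π = y_W(130.2 − 2(y_W + y_Z)) − 6y_W − y_W².
∂π/∂y_W = 124.2 − 6y_W − 2y_Z = 0, so y_W = 20.7 − (1/3)y_Z.
The game is symmetric, so in equilibrium y_Z = y_W: the reaction function gives (4/3)y_W = 20.7, hence y_W = 15.525.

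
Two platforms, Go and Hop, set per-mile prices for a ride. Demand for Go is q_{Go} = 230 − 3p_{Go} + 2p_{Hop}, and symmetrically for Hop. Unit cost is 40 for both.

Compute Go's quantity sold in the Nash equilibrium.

142.5

Go's profit: π = (p_{Go} − 40)(230 − 3p_{Go} + 2p_{Hop}).
∂π/∂p_{Go} = 350 − 6p_{Go} + 2p_{Hop} = 0 ⇒ p_{Go} = 175/3 + (1/3)p_{Hop}.
The game is symmetric, so in equilibrium p_{Hop} = p_{Go}: the reaction function gives (2/3)p_{Go} = 175/3, hence p_{Go} = 87.5.
q_{Go} = 230 − 3·87.5 + 2·87.5 = 142.5.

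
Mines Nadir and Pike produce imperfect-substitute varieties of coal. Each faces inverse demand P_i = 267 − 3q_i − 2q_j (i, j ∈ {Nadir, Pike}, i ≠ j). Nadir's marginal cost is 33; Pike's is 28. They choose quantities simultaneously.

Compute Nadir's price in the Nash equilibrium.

119.8125

Mine Nadir's profit: π = q_{Nadir}(267 − 3q_{Nadir} − 2q_{Pike}) − 33q_{Nadir}.
∂π/∂q_{Nadir} = 234 − 6q_{Nadir} − 2q_{Pike} = 0 ⇒ q_{Nadir} = 39 − (1/3)q_{Pike}.
Similarly q_{Pike} = 239/6 − (1/3)q_{Nadir}.
Substituting the second reaction function into the first: q_{Nadir} = 39 − (1/3)(239/6 − (1/3)q_{Nadir}), which gives (8/9)q_{Nadir} = 463/18 ⇒ q_{Nadir} = 28.9375.
Then q_{Pike} = 239/6 − (1/3)·28.9375 = 30.1875.
P_{Nadir} = 267 − 3·28.9375 − 2·30.1875 = 119.8125.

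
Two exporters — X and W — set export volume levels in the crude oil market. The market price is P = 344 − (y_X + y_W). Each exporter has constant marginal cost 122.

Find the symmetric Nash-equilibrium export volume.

74

Exporter X's profit: π = y_X(344 − (y_X + y_W)) − 122y_X.
∂π/∂y_X = 222 − 2y_X − y_W = 0, so y_X = 111 − 0.5y_W.
The game is symmetric, so in equilibrium y_W = y_X: the reaction function gives 1.5y_X = 111, hence y_X = 74.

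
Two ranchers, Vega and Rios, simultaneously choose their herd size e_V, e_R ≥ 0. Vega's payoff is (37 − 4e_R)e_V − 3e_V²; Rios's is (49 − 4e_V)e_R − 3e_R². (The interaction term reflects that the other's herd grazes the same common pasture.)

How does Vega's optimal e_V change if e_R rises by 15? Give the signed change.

-10

Expanding Vega's payoff: 37e_V − 4e_Re_V − 3e_V².
∂π/∂e_V = 37 − 4e_R − 6e_V = 0, so e_V = 37/6 − (2/3)e_R.
The reaction-function slope is −2/3, so a 15-unit rise in e_R moves e_V by −2/3 × 15 = −10. Vega's best response falls — the actions are strategic substitutes.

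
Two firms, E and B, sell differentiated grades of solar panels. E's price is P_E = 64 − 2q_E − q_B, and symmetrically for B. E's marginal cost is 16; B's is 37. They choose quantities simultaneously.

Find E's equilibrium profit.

242

Firm E's profit: π = q_E(64 − 2q_E − q_B) − 16q_E.
∂π/∂q_E = 48 − 4q_E − q_B = 0 ⇒ q_E = 12 − 0.25q_B.
Similarly q_B = 6.75 − 0.25q_E.
Plugging q_B into E's best response: q_E = 12 − 0.25(6.75 − 0.25q_E) ⇒ 0.9375q_E = 10.3125, so q_E = 11.
Then q_B = 6.75 − 0.25·11 = 4.
P_E = 64 − 2·11 − 4 = 38.
Profit = (38 − 16)·11 = 242.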